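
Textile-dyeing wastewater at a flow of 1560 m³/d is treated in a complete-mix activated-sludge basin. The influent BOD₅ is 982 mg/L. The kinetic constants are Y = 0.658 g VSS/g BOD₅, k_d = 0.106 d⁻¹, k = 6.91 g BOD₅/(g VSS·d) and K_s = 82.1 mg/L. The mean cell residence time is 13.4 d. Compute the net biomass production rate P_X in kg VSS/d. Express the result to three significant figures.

P_X ≈ 415 kg VSS/d

Effluent substrate depends only on kinetics and SRT: S = K_s(1 + k_d θ_c) / [θ_c(Yk − k_d) − 1] = 82.1 × (1 + 0.106 × 13.4) / [13.4 × (0.658 × 6.91 − 0.106) − 1] = 198.7 / 58.51 = 3.396 mg/L.
The observed yield is Y_obs = Y/(1 + k_d·θ_c) = 0.658 / (1 + 0.106 × 13.4) = 0.658 / 2.420 = 0.2719 g VSS per g BOD₅ removed.
Q·(S₀ − S) = 1560 × (982 − 3.40) × 10⁻³ = 1527 kg/d removed.
Biomass produced: P_X = Y_obs·Q·ΔS = 0.2719 × 1527 ≈ 415.0 kg VSS/d.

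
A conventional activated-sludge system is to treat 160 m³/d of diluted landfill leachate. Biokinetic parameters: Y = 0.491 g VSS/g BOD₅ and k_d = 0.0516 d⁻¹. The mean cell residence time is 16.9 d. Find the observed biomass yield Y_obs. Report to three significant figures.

Y_obs ≈ 0.262 g VSS/g BOD₅

The observed yield is Y_obs = Y/(1 + k_d·θ_c) = 0.491 / (1 + 0.0516 × 16.9) = 0.491 / 1.872 = 0.2623 g VSS per g BOD₅ removed.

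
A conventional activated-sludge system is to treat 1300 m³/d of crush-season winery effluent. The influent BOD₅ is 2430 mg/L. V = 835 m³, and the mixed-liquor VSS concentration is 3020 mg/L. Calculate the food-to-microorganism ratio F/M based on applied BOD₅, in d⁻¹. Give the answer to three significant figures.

F/M ≈ 1.25 d⁻¹

F/M = applied load / biomass = Q·S₀/(V·X) = 1300 × 2430 / (835.0 × 3020) = 1.253 d⁻¹.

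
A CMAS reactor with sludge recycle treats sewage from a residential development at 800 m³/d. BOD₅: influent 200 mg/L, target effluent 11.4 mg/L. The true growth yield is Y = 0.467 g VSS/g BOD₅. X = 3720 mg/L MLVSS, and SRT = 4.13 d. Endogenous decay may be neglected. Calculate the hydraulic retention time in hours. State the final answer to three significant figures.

τ ≈ 2.35 h

With k_d = 0 the design equation reduces to V = Y Q (S₀−S) θ_c / X = 0.467 × 800 × (200 − 11.4) × 4.13 / 3720 = 78.23 m³.
τ = V/Q = 78.23/800 = 0.09778 d, or 2.347 h.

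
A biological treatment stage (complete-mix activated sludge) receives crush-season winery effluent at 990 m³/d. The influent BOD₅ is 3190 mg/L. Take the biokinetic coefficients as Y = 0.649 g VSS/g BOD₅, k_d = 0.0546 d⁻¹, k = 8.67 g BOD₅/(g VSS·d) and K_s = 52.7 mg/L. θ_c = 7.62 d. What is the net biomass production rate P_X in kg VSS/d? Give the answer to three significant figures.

P_X ≈ 1450 kg VSS/d

Effluent substrate depends only on kinetics and SRT: S = K_s(1 + k_d θ_c) / [θ_c(Yk − k_d) − 1] = 52.7 × (1 + 0.0546 × 7.62) / [7.62 × (0.649 × 8.67 − 0.0546) − 1] = 74.63 / 41.46 = 1.800 mg/L.
Correct the yield for decay: Y_obs = Y/(1 + k_d θ_c) = 0.649 / (1 + 0.0546 × 7.62) = 0.649 / 1.416 = 0.4583.
Substrate removed = Q·(S₀ − S) = 990 m³/d × (3190 − 1.80) g/m³ = 3.16×10^6 g/d = 3156 kg/d.
Biomass produced: P_X = Y_obs·Q·ΔS = 0.4583 × 3156 ≈ 1447 kg VSS/d.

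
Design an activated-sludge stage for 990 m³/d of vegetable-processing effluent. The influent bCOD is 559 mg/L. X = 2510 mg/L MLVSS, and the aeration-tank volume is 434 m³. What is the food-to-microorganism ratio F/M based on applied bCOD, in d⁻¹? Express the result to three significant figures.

F/M ≈ 0.508 d⁻¹

F/M = Q·S₀ / (V·X) = 990 × 559 / (434.0 × 2510) = 0.5080 g bCOD·(g VSS·d)⁻¹.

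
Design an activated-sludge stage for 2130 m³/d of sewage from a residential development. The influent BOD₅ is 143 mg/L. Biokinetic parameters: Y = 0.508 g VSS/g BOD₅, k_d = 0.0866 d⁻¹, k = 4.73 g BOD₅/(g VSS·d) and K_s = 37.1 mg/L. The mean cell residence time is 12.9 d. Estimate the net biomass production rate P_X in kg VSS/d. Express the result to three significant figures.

Effluent substrate depends only on kinetics and SRT: S = K_s(1 + k_d θ_c) / [θ_c(Yk − k_d) − 1] = 37.1 × (1 + 0.0866 × 12.9) / [12.9 × (0.508 × 4.73 − 0.0866) − 1] = 78.55 / 28.88 = 2.720 mg/L.
Correct the yield for decay: Y_obs = Y/(1 + k_d θ_c) = 0.508 / (1 + 0.0866 × 12.9) = 0.508 / 2.117 = 0.2399.
Q·(S₀ − S) = 2130 × (143 − 2.72) × 10⁻³ = 298.8 kg/d removed.
P_X = Y_obs · Q(S₀ − S) = 0.2399 × 298.8 = 71.70 kg VSS/d.

P_X ≈ 71.7 kg VSS/d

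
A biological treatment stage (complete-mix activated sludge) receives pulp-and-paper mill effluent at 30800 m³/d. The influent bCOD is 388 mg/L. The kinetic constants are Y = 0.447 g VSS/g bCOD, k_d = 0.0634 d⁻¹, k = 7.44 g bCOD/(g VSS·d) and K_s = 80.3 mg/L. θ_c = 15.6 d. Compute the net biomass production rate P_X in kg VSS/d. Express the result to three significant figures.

P_X ≈ 2660 kg VSS/d

Effluent substrate depends only on kinetics and SRT: S = K_s(1 + k_d θ_c) / [θ_c(Yk − k_d) − 1] = 80.3 × (1 + 0.0634 × 15.6) / [15.6 × (0.447 × 7.44 − 0.0634) − 1] = 159.7 / 49.89 = 3.201 mg/L.
Y_obs = Y / (1 + k_d θ_c) = 0.447 / (1 + 0.0634 × 15.6) = 0.447 / 1.989 = 0.2247.
Mass of bCOD removed per day: Q(S₀ − S) = 30800 × 384.8 g/m³ = 11852 kg/d.
Biomass produced: P_X = Y_obs·Q·ΔS = 0.2247 × 11852 ≈ 2663 kg VSS/d.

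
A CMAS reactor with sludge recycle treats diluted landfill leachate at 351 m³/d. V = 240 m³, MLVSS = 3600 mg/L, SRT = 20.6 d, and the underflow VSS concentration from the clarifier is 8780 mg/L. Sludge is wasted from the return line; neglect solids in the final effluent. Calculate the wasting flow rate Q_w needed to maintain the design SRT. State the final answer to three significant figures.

Q_w ≈ 4.78 m³/d

Q_w = (V·X)/(θ_c X_r) = 240.0 × 3600 / (20.6 × 8780) = 4.777 m³/d.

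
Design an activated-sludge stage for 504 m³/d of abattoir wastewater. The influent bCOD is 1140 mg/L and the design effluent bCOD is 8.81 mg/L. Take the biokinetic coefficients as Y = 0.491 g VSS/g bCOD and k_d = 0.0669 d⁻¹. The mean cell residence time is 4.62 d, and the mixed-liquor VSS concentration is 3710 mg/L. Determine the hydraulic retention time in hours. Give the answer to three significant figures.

From the SRT design equation V = Y Q (S₀−S) θ_c / [X (1 + k_d θ_c)] = 0.491 × 504 × (1140 − 8.81) × 4.62 / [3710 × (1 + 0.0669 × 4.62)] = 1.29×10^6 / 4857 = 266.3 m³.
HRT = V/Q = 266.3 m³ / 504 m³·d⁻¹ = 0.5283 d × 24 = 12.68 h.

τ ≈ 12.7 h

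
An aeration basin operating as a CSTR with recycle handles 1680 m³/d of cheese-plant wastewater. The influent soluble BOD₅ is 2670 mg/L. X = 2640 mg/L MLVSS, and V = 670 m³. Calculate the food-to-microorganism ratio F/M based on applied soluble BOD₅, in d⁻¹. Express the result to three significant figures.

F/M ≈ 2.54 d⁻¹

Food-to-microorganism ratio F/M = Q S₀ / (V X) = 1680 × 2670 / (670.0 × 2640) = 2.536 d⁻¹.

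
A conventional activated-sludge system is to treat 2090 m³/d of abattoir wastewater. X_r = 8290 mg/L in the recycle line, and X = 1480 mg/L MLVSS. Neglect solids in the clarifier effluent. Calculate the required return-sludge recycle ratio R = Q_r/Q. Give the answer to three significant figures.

R = Q_r/Q = X/(X_r − X) = 1480 / (8290 − 1480) = 0.2173.

R ≈ 0.217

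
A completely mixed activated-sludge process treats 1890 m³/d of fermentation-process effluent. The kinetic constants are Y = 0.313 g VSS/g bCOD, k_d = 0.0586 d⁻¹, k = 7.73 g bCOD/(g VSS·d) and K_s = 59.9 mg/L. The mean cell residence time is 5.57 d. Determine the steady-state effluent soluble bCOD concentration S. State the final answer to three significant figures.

S ≈ 6.54 mg/L

From the Monod/SRT balance for a CMAS, S = K_s·(1+k_d θ_c)/[θ_c·(Y k − k_d) − 1] = 59.9 × (1 + 0.0586 × 5.57) / [5.57 × (0.313 × 7.73 − 0.0586) − 1] = 79.45 / 12.15 = 6.539 mg/L.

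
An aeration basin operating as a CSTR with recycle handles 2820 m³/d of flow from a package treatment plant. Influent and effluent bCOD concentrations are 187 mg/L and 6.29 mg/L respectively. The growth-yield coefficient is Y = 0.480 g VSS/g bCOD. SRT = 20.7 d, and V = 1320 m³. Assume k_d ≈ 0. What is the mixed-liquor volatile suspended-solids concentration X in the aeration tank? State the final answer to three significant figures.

X ≈ 3840 mg/L

Without decay, X = Y Q (S₀−S) θ_c / V = 0.480 × 2820 × (187 − 6.29) × 20.7 / 1320 = 3836 mg/L.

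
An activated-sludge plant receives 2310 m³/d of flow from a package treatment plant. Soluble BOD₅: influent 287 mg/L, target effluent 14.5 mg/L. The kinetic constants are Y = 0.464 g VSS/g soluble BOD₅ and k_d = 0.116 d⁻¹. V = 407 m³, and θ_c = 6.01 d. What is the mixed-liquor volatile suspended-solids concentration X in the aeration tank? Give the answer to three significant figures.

X = Y·Q·ΔS·θ_c / [V·(1 + k_d θ_c)] = 0.464 × 2310 × (287 − 14.5) × 6.01 / [407 × (1 + 0.116 × 6.01)] = 2541 mg/L.

X ≈ 2540 mg/L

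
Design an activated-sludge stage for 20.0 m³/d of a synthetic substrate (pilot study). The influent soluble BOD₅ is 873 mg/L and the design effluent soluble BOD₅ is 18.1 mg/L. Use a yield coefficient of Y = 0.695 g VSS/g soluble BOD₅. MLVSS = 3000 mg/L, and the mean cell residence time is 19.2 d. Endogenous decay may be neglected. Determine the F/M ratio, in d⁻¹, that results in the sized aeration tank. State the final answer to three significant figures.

Biomass mass balance (decay neglected): V·X = Y·Q·(S₀ − S)·θ_c, so V = 0.695 × 20.0 × (873 − 18.1) × 19.2 / 3000 = 76.05 m³.
F/M = applied load / biomass = Q·S₀/(V·X) = 20.0 × 873 / (76.05 × 3000) = 0.07653 d⁻¹.

F/M ≈ 0.0765 d⁻¹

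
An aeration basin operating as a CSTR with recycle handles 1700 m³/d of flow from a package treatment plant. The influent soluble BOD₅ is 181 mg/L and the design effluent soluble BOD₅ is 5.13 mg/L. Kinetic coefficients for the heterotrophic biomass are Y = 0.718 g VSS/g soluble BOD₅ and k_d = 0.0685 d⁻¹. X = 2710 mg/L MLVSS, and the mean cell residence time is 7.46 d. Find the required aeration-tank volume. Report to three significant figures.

V ≈ 391 m³

From the SRT design equation V = Y Q (S₀−S) θ_c / [X (1 + k_d θ_c)] = 0.718 × 1700 × (181 − 5.13) × 7.46 / [2710 × (1 + 0.0685 × 7.46)] = 1.6×10^6 / 4095 = 391.1 m³.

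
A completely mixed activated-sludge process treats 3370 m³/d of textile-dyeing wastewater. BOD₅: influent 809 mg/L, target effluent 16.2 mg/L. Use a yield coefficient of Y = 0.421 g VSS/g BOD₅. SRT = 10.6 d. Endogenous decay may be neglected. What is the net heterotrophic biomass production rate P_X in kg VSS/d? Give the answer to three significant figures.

With endogenous decay neglected, the observed yield equals the true yield: Y_obs = Y = 0.421 g VSS/g BOD₅.
Q·(S₀ − S) = 3370 × (809 − 16.2) × 10⁻³ = 2672 kg/d removed.
Net biomass production P_X = Y_obs × Q·(S₀ − S) = 0.4210 × 2672 = 1125 kg VSS/d.

P_X ≈ 1120 kg VSS/d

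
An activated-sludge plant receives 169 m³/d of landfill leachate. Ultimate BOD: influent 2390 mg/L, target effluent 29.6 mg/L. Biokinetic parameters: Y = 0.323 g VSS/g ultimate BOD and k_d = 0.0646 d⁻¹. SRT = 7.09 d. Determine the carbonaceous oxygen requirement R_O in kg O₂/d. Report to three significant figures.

R_O ≈ 273 kg O₂/d

Y_obs = Y / (1 + k_d θ_c) = 0.323 / (1 + 0.0646 × 7.09) = 0.323 / 1.458 = 0.2215.
Q·(S₀ − S) = 169 × (2390 − 29.6) × 10⁻³ = 398.9 kg/d removed.
Net sludge production P_X = 0.2215 × 398.9 = 88.37 kg VSS/d.
Carbonaceous O₂ demand = substrate oxidised − cell-mass equivalent = 398.9 − 1.42 × 88.37 = 273.4 kg O₂/d.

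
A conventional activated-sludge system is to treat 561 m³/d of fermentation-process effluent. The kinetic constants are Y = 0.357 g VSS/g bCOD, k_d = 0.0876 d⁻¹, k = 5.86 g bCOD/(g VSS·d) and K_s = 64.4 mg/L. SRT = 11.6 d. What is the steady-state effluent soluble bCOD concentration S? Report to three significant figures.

S ≈ 5.84 mg/L

From the Monod/SRT balance for a CMAS, S = K_s·(1+k_d θ_c)/[θ_c·(Y k − k_d) − 1] = 64.4 × (1 + 0.0876 × 11.6) / [11.6 × (0.357 × 5.86 − 0.0876) − 1] = 129.8 / 22.25 = 5.835 mg/L.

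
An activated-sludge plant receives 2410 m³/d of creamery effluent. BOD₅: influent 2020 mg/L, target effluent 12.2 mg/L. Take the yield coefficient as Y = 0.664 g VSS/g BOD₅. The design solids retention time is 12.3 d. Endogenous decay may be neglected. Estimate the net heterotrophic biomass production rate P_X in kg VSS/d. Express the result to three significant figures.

No decay correction is needed, so Y_obs = Y = 0.664.
Mass of BOD₅ removed per day: Q(S₀ − S) = 2410 × 2008 g/m³ = 4839 kg/d.
P_X = Y_obs · Q(S₀ − S) = 0.6640 × 4839 = 3213 kg VSS/d.

P_X ≈ 3210 kg VSS/d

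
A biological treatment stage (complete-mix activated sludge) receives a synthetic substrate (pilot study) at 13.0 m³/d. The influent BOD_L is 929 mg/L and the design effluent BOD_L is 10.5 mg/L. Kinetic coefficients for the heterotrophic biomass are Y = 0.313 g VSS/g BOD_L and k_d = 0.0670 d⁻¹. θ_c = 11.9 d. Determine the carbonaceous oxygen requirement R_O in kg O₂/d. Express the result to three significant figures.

R_O ≈ 8.99 kg O₂/d

Y_obs = Y / (1 + k_d θ_c) = 0.313 / (1 + 0.0670 × 11.9) = 0.313 / 1.797 = 0.1742.
Substrate removed = Q·(S₀ − S) = 13.0 m³/d × (929 − 10.5) g/m³ = 1.19×10^4 g/d = 11.94 kg/d.
P_X = Y_obs·Q·(S₀ − S) = 0.1742 × 11.94 = 2.079 kg VSS/d.
Carbonaceous O₂ demand = substrate oxidised − cell-mass equivalent = 11.94 − 1.42 × 2.079 = 8.988 kg O₂/d.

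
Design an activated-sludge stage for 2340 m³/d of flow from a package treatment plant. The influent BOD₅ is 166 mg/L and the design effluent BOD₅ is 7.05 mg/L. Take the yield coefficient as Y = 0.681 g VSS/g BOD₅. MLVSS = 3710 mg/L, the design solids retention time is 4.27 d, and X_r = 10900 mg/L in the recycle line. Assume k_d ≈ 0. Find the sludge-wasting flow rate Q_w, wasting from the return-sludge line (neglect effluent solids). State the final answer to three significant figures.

With k_d = 0 the design equation reduces to V = Y Q (S₀−S) θ_c / X = 0.681 × 2340 × (166 − 7.05) × 4.27 / 3710 = 291.5 m³.
Wasting from the return line (neglecting effluent solids): Q_w = V·X / (θ_c·X_r) = 291.5 × 3710 / (4.27 × 10900) = 23.24 m³/d.

Q_w ≈ 23.2 m³/d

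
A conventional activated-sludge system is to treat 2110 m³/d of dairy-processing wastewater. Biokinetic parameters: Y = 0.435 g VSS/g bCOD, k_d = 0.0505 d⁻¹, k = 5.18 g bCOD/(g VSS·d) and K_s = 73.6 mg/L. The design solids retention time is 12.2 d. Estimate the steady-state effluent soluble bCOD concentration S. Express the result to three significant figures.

From the Monod/SRT balance for a CMAS, S = K_s·(1+k_d θ_c)/[θ_c·(Y k − k_d) − 1] = 73.6 × (1 + 0.0505 × 12.2) / [12.2 × (0.435 × 5.18 − 0.0505) − 1] = 118.9 / 25.87 = 4.597 mg/L.

S ≈ 4.60 mg/L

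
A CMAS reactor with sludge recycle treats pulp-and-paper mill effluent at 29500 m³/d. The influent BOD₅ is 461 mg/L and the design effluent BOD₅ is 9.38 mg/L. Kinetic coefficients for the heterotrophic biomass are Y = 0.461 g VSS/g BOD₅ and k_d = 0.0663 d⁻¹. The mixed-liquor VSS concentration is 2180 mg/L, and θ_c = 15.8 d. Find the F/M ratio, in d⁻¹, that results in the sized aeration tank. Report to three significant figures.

From the SRT design equation V = Y Q (S₀−S) θ_c / [X (1 + k_d θ_c)] = 0.461 × 29500 × (461 − 9.38) × 15.8 / [2180 × (1 + 0.0663 × 15.8)] = 9.7×10^7 / 4464 = 21740 m³.
Food-to-microorganism ratio F/M = Q S₀ / (V X) = 29500 × 461 / (21740 × 2180) = 0.2869 d⁻¹.

F/M ≈ 0.287 d⁻¹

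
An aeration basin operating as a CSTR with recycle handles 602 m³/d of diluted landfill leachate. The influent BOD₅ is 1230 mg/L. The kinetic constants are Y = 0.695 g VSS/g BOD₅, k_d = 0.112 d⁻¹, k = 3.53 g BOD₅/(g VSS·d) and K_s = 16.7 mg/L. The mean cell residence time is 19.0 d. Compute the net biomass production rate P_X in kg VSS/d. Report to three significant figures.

From the Monod/SRT balance for a CMAS, S = K_s·(1+k_d θ_c)/[θ_c·(Y k − k_d) − 1] = 16.7 × (1 + 0.112 × 19.0) / [19.0 × (0.695 × 3.53 − 0.112) − 1] = 52.24 / 43.49 = 1.201 mg/L.
Y_obs = Y / (1 + k_d θ_c) = 0.695 / (1 + 0.112 × 19.0) = 0.695 / 3.128 = 0.2222.
ΔS = 1230 − 1.20 = 1229 mg/L, so the substrate removal rate is 602 × 1229/1000 = 739.7 kg BOD₅/d.
Net biomass production P_X = Y_obs × Q·(S₀ − S) = 0.2222 × 739.7 = 164.4 kg VSS/d.

P_X ≈ 164 kg VSS/d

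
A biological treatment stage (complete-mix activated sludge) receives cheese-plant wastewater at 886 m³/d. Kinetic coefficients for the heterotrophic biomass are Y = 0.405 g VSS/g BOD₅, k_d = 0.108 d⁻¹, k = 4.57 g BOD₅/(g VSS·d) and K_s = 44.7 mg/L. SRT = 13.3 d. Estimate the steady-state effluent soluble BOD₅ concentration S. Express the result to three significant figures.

Effluent substrate depends only on kinetics and SRT: S = K_s(1 + k_d θ_c) / [θ_c(Yk − k_d) − 1] = 44.7 × (1 + 0.108 × 13.3) / [13.3 × (0.405 × 4.57 − 0.108) − 1] = 108.9 / 22.18 = 4.910 mg/L.

S ≈ 4.91 mg/L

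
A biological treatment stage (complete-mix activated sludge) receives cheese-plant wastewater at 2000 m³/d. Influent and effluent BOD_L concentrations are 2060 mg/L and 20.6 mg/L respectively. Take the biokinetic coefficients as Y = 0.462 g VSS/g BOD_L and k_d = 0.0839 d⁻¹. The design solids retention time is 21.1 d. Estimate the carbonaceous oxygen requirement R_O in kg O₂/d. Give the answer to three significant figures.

Correct the yield for decay: Y_obs = Y/(1 + k_d θ_c) = 0.462 / (1 + 0.0839 × 21.1) = 0.462 / 2.770 = 0.1668.
Q·(S₀ − S) = 2000 × (2060 − 20.6) × 10⁻³ = 4079 kg/d removed.
P_X = Y_obs·Q·(S₀ − S) = 0.1668 × 4079 = 680.2 kg VSS/d.
R_O = Q·(S₀ − S) − 1.42·P_X = 4079 − 1.42 × 680.2 = 3113 kg O₂/d.

R_O ≈ 3110 kg O₂/d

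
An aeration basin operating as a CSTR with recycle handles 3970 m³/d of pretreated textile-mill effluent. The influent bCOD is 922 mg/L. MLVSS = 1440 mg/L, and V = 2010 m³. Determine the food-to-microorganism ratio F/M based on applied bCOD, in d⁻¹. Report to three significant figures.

F/M ≈ 1.26 d⁻¹

F/M = applied load / biomass = Q·S₀/(V·X) = 3970 × 922 / (2010 × 1440) = 1.265 d⁻¹.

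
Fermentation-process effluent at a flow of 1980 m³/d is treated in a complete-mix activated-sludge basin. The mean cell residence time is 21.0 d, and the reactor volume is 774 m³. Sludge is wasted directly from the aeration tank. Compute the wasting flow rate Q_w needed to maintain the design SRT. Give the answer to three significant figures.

Q_w ≈ 36.9 m³/d

Wasting from the aeration tank: Q_w = V / θ_c = 774.0 / 21.0 = 36.86 m³/d.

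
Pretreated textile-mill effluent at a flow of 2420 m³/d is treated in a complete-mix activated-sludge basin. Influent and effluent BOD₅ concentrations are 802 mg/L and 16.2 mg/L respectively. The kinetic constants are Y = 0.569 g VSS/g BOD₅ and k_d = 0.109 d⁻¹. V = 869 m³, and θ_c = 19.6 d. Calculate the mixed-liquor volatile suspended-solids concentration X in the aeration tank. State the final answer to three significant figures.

X ≈ 7780 mg/L

X = Y·Q·ΔS·θ_c / [V·(1 + k_d θ_c)] = 0.569 × 2420 × (802 − 16.2) × 19.6 / [869 × (1 + 0.109 × 19.6)] = 7781 mg/L.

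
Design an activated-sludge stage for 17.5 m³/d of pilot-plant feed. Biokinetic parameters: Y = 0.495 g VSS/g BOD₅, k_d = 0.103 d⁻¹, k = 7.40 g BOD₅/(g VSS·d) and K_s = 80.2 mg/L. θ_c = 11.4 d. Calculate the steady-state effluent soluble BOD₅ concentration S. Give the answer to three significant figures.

S ≈ 4.41 mg/L

Effluent substrate depends only on kinetics and SRT: S = K_s(1 + k_d θ_c) / [θ_c(Yk − k_d) − 1] = 80.2 × (1 + 0.103 × 11.4) / [11.4 × (0.495 × 7.40 − 0.103) − 1] = 174.4 / 39.58 = 4.405 mg/L.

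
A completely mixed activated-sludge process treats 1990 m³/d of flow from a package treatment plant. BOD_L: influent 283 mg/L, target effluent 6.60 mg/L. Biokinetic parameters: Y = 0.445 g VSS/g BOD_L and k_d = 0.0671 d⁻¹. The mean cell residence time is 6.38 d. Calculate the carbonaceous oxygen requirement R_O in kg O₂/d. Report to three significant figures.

Observed yield with endogenous decay: Y_obs = Y / (1 + k_d·θ_c) = 0.445 / (1 + 0.0671 × 6.38) = 0.445 / 1.428 = 0.3116 g VSS/g BOD_L.
Mass of BOD_L removed per day: Q(S₀ − S) = 1990 × 276.4 g/m³ = 550.0 kg/d.
P_X = Y_obs·Q·(S₀ − S) = 0.3116 × 550.0 = 171.4 kg VSS/d.
R_O = Q·ΔS − 1.42 P_X = 550.0 − 243.4 = 306.7 kg O₂/d.

R_O ≈ 307 kg O₂/d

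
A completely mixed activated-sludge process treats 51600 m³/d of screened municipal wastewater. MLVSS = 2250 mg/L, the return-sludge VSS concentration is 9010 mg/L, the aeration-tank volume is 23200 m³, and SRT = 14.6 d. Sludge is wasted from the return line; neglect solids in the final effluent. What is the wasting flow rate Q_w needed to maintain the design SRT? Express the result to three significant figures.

Q_w ≈ 397 m³/d

Q_w = (V·X)/(θ_c X_r) = 23200 × 2250 / (14.6 × 9010) = 396.8 m³/d.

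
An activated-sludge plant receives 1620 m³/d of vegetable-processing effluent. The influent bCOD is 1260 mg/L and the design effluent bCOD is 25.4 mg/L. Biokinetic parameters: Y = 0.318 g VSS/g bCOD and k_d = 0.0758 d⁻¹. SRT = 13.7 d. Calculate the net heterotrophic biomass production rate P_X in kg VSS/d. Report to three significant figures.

Observed yield with endogenous decay: Y_obs = Y / (1 + k_d·θ_c) = 0.318 / (1 + 0.0758 × 13.7) = 0.318 / 2.038 = 0.1560 g VSS/g bCOD.
ΔS = 1260 − 25.4 = 1235 mg/L, so the substrate removal rate is 1620 × 1235/1000 = 2000 kg bCOD/d.
Net biomass production P_X = Y_obs × Q·(S₀ − S) = 0.1560 × 2000 = 312.0 kg VSS/d.

P_X ≈ 312 kg VSS/d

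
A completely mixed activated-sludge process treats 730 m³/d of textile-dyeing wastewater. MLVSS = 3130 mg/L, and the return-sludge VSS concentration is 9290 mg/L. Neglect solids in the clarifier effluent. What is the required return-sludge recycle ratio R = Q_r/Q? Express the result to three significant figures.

R ≈ 0.508

Mass balance around the secondary clarifier (neglecting effluent solids): R = X / (X_r − X) = 3130 / (9290 − 3130) = 0.5081.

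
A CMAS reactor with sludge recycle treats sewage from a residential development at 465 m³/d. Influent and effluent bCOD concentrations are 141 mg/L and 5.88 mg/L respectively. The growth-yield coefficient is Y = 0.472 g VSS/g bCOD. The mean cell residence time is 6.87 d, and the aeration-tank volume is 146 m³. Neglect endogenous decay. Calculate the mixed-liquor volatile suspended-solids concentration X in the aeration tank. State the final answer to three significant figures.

X ≈ 1400 mg/L

From V·X = Y·Q·(S₀ − S)·θ_c (decay neglected): X = 0.472 × 465 × (141 − 5.88) × 6.87 / 146 = 1395 mg/L.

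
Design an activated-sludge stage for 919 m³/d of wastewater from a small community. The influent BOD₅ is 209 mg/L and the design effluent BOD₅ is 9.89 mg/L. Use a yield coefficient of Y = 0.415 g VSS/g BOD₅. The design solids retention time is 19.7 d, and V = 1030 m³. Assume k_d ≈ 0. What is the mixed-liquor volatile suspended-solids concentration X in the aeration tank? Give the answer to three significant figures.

X ≈ 1450 mg/L

From V·X = Y·Q·(S₀ − S)·θ_c (decay neglected): X = 0.415 × 919 × (209 − 9.89) × 19.7 / 1030 = 1452 mg/L.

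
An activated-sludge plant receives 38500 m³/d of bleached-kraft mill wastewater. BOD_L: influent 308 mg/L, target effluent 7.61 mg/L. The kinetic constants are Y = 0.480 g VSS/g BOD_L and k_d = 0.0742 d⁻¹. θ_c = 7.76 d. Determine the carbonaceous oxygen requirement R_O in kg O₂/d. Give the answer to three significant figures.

R_O ≈ 6560 kg O₂/d

Observed yield with endogenous decay: Y_obs = Y / (1 + k_d·θ_c) = 0.480 / (1 + 0.0742 × 7.76) = 0.480 / 1.576 = 0.3046 g VSS/g BOD_L.
Q·(S₀ − S) = 38500 × (308 − 7.61) × 10⁻³ = 11565 kg/d removed.
Net sludge production P_X = 0.3046 × 11565 = 3523 kg VSS/d.
Carbonaceous O₂ demand = substrate oxidised − cell-mass equivalent = 11565 − 1.42 × 3523 = 6563 kg O₂/d.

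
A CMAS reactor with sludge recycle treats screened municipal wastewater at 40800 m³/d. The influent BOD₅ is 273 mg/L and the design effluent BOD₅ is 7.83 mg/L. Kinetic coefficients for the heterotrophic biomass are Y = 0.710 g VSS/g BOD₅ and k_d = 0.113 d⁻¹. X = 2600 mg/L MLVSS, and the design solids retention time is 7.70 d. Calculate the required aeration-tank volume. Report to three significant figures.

Steady-state biomass mass balance: V·X·(1 + k_d·θ_c) = Y·Q·(S₀ − S)·θ_c, so V = 0.710 × 40800 × (273 − 7.83) × 7.70 / [2600 × (1 + 0.113 × 7.70)] = 5.91×10^7 / 4862 = 12165 m³.

V ≈ 12200 m³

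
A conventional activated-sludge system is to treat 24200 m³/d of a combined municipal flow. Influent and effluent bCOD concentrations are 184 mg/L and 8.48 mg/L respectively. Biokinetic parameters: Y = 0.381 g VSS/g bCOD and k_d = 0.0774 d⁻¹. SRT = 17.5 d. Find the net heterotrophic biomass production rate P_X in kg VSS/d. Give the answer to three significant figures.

P_X ≈ 687 kg VSS/d

Correct the yield for decay: Y_obs = Y/(1 + k_d θ_c) = 0.381 / (1 + 0.0774 × 17.5) = 0.381 / 2.354 = 0.1618.
Q·(S₀ − S) = 24200 × (184 − 8.48) × 10⁻³ = 4248 kg/d removed.
So the net sludge growth is P_X = 0.1618 × 4248 = 687.3 kg VSS/d.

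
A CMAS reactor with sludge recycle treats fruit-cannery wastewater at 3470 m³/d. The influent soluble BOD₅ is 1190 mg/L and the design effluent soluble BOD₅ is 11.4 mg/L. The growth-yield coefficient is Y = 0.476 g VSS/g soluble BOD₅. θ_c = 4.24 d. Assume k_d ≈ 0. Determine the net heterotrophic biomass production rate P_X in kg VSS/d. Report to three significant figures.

P_X ≈ 1950 kg VSS/d

No decay correction is needed, so Y_obs = Y = 0.476.
Substrate removed = Q·(S₀ − S) = 3470 m³/d × (1190 − 11.4) g/m³ = 4.09×10^6 g/d = 4090 kg/d.
So the net sludge growth is P_X = 0.4760 × 4090 = 1947 kg VSS/d.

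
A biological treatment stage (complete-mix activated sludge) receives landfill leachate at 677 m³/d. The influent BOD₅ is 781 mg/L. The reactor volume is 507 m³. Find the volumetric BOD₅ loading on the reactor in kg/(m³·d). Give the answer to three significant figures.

L_v ≈ 1.04 kg BOD₅/(m³·d)

Applied BOD₅ load per unit volume = Q·S₀/V = (677 × 781/1000)/507.0 = 1.043 kg BOD₅·m⁻³·d⁻¹.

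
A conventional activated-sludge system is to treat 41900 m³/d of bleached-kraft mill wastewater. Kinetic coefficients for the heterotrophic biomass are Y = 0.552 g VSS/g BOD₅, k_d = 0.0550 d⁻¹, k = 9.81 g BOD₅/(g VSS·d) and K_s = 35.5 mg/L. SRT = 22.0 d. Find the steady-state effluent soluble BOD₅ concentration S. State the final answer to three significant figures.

S ≈ 0.671 mg/L

From the Monod/SRT balance for a CMAS, S = K_s·(1+k_d θ_c)/[θ_c·(Y k − k_d) − 1] = 35.5 × (1 + 0.0550 × 22.0) / [22.0 × (0.552 × 9.81 − 0.0550) − 1] = 78.45 / 116.9 = 0.6710 mg/L.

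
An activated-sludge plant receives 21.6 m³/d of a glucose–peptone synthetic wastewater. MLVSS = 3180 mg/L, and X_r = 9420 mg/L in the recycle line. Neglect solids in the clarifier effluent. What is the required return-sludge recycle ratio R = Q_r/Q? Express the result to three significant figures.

R ≈ 0.510

Solids balance on the clarifier gives (1+R)X = R·X_r, so R = X/(X_r − X) = 3180 / (9420 − 3180) = 0.5096.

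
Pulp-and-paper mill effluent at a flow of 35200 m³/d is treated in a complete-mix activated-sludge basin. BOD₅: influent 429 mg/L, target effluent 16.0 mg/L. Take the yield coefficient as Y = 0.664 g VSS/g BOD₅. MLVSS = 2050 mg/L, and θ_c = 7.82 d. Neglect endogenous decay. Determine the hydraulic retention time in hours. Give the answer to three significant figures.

With k_d = 0 the design equation reduces to V = Y Q (S₀−S) θ_c / X = 0.664 × 35200 × (429 − 16.0) × 7.82 / 2050 = 36823 m³.
τ = V/Q = 36823/35200 = 1.046 d, or 25.11 h.

τ ≈ 25.1 h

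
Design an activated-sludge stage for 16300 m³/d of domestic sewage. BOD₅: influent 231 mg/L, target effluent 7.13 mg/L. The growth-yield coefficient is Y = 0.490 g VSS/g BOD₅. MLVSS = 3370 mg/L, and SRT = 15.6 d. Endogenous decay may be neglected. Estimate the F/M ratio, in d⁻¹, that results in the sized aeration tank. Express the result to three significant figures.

V·X = Y·Q·ΔS·θ_c gives V = 0.490 × 16300 × (231 − 7.13) × 15.6 / 3370 = 8277 m³.
F/M = applied load / biomass = Q·S₀/(V·X) = 16300 × 231 / (8277 × 3370) = 0.1350 d⁻¹.

F/M ≈ 0.135 d⁻¹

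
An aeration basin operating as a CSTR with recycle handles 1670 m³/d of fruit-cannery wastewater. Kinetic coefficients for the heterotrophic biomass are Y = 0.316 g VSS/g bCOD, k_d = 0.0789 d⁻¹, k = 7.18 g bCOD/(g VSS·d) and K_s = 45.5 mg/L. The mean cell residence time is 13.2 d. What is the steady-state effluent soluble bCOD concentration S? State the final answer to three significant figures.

From the Monod/SRT balance for a CMAS, S = K_s·(1+k_d θ_c)/[θ_c·(Y k − k_d) − 1] = 45.5 × (1 + 0.0789 × 13.2) / [13.2 × (0.316 × 7.18 − 0.0789) − 1] = 92.89 / 27.91 = 3.328 mg/L.

S ≈ 3.33 mg/L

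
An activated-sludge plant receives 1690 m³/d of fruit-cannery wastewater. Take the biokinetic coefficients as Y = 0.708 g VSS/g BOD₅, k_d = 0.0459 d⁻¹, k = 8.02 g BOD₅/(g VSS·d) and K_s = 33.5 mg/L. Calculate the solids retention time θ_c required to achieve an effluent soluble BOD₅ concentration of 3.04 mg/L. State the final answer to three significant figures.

At the target effluent, Y k S/(K_s+S) = 0.708×8.02×3.04/36.54 = 0.4724 d⁻¹.
θ_c = 1/(μ − k_d) = 1/(0.4724 − 0.0459) = 1/0.4265 = 2.345 d.

θ_c ≈ 2.34 d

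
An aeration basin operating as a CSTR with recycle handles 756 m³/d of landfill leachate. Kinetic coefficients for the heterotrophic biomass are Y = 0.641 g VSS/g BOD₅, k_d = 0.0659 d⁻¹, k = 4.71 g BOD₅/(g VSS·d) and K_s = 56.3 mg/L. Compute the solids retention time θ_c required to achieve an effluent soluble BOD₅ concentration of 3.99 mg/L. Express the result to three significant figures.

Specific growth rate at S = 3.99 mg/L: μ = YkS/(K_s+S) = 0.641·4.71·3.99/(56.3+3.99) = 0.1998 d⁻¹.
θ_c = 1/(μ − k_d) = 1/(0.1998 − 0.0659) = 1/0.1339 = 7.468 d.

θ_c ≈ 7.47 d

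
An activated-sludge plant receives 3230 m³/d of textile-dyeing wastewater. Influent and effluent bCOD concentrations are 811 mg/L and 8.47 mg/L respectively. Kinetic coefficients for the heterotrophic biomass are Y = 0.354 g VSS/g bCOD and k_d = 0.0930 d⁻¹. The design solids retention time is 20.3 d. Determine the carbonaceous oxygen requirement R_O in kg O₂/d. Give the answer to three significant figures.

R_O ≈ 2140 kg O₂/d

Observed yield with endogenous decay: Y_obs = Y / (1 + k_d·θ_c) = 0.354 / (1 + 0.0930 × 20.3) = 0.354 / 2.888 = 0.1226 g VSS/g bCOD.
ΔS = 811 − 8.47 = 802.5 mg/L, so the substrate removal rate is 3230 × 802.5/1000 = 2592 kg bCOD/d.
P_X = Y_obs·Q·(S₀ − S) = 0.1226 × 2592 = 317.7 kg VSS/d.
R_O = Q·(S₀ − S) − 1.42·P_X = 2592 − 1.42 × 317.7 = 2141 kg O₂/d.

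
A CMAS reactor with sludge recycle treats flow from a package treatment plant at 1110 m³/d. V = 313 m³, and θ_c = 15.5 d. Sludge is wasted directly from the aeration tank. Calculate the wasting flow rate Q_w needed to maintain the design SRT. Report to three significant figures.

Q_w ≈ 20.2 m³/d

Wasting from the aeration tank: Q_w = V / θ_c = 313.0 / 15.5 = 20.19 m³/d.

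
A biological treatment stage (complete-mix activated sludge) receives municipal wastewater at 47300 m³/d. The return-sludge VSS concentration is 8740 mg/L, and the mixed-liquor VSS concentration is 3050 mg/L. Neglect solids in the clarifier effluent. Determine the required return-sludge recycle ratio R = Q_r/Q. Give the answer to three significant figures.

R = Q_r/Q = X/(X_r − X) = 3050 / (8740 − 3050) = 0.5360.

R ≈ 0.536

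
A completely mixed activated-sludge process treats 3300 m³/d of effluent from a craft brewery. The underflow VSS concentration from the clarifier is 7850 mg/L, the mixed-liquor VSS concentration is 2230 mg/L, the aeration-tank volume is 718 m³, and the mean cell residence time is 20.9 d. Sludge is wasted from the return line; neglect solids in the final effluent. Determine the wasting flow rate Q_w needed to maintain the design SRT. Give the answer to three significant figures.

Q_w ≈ 9.76 m³/d

Wasting from the return line (neglecting effluent solids): Q_w = V·X / (θ_c·X_r) = 718.0 × 2230 / (20.9 × 7850) = 9.759 m³/d.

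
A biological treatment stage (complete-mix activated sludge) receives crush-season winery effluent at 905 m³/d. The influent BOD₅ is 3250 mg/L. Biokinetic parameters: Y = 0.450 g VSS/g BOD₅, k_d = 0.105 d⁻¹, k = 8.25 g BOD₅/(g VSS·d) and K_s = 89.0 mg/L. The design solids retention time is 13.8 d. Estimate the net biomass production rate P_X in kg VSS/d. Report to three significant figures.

For a completely mixed reactor with recycle the Lawrence–McCarty relation gives S = K_s·(1 + k_d·θ_c) / [θ_c·(Y·k − k_d) − 1] = 89.0 × (1 + 0.105 × 13.8) / [13.8 × (0.450 × 8.25 − 0.105) − 1] = 218.0 / 48.78 = 4.468 mg/L.
Correct the yield for decay: Y_obs = Y/(1 + k_d θ_c) = 0.450 / (1 + 0.105 × 13.8) = 0.450 / 2.449 = 0.1837.
Q·(S₀ − S) = 905 × (3250 − 4.47) × 10⁻³ = 2937 kg/d removed.
Biomass produced: P_X = Y_obs·Q·ΔS = 0.1837 × 2937 ≈ 539.7 kg VSS/d.

P_X ≈ 540 kg VSS/d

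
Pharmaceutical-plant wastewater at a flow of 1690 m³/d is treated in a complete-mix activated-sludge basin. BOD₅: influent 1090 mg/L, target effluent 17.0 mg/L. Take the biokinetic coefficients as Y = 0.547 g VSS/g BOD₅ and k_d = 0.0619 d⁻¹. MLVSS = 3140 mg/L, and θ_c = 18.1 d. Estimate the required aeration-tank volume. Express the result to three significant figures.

From the SRT design equation V = Y Q (S₀−S) θ_c / [X (1 + k_d θ_c)] = 0.547 × 1690 × (1090 − 17.0) × 18.1 / [3140 × (1 + 0.0619 × 18.1)] = 1.8×10^7 / 6658 = 2697 m³.

V ≈ 2700 m³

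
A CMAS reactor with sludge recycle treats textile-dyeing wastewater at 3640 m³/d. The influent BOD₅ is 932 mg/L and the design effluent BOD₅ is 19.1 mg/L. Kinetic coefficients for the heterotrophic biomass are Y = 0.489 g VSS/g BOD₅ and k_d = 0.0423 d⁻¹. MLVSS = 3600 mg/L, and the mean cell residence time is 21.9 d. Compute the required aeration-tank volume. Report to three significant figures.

Rearranging the biomass balance for a CMAS with decay, V = Y·Q·ΔS·θ_c / [X·(1+k_d θ_c)] = 0.489 × 3640 × (932 − 19.1) × 21.9 / [3600 × (1 + 0.0423 × 21.9)] = 3.56×10^7 / 6935 = 5131 m³.

V ≈ 5130 m³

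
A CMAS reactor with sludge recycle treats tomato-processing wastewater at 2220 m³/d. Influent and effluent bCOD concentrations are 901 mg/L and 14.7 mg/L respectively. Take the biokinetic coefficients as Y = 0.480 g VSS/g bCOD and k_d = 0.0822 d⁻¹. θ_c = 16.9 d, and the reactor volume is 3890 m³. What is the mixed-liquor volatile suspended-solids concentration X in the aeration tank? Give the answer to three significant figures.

X ≈ 1720 mg/L

X = Y·Q·ΔS·θ_c / [V·(1 + k_d θ_c)] = 0.480 × 2220 × (901 − 14.7) × 16.9 / [3890 × (1 + 0.0822 × 16.9)] = 1717 mg/L.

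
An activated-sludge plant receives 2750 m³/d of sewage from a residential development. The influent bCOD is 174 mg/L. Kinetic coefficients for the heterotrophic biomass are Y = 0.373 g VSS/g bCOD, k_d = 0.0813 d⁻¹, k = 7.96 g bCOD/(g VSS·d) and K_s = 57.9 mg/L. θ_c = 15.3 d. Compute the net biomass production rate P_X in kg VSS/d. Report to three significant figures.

From the Monod/SRT balance for a CMAS, S = K_s·(1+k_d θ_c)/[θ_c·(Y k − k_d) − 1] = 57.9 × (1 + 0.0813 × 15.3) / [15.3 × (0.373 × 7.96 − 0.0813) − 1] = 129.9 / 43.18 = 3.009 mg/L.
Observed yield with endogenous decay: Y_obs = Y / (1 + k_d·θ_c) = 0.373 / (1 + 0.0813 × 15.3) = 0.373 / 2.244 = 0.1662 g VSS/g bCOD.
Mass of bCOD removed per day: Q(S₀ − S) = 2750 × 171.0 g/m³ = 470.2 kg/d.
Biomass produced: P_X = Y_obs·Q·ΔS = 0.1662 × 470.2 ≈ 78.16 kg VSS/d.

P_X ≈ 78.2 kg VSS/d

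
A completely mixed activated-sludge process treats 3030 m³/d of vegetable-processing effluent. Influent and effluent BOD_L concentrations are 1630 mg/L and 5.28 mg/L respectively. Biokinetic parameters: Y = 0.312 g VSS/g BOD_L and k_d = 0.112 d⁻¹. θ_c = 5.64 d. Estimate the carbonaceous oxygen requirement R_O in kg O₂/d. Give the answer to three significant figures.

R_O ≈ 3590 kg O₂/d

Observed yield with endogenous decay: Y_obs = Y / (1 + k_d·θ_c) = 0.312 / (1 + 0.112 × 5.64) = 0.312 / 1.632 = 0.1912 g VSS/g BOD_L.
ΔS = 1630 − 5.28 = 1625 mg/L, so the substrate removal rate is 3030 × 1625/1000 = 4923 kg BOD_L/d.
Biomass synthesised: P_X = Y_obs × 4923 = 941.3 kg VSS/d.
Carbonaceous O₂ demand = substrate oxidised − cell-mass equivalent = 4923 − 1.42 × 941.3 = 3586 kg O₂/d.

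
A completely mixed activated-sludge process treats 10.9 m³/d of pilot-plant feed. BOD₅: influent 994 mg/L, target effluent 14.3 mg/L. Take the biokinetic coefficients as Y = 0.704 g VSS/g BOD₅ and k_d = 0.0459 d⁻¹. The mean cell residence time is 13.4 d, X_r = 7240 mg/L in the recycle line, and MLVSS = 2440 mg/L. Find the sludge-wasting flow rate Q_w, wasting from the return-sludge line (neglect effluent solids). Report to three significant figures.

Rearranging the biomass balance for a CMAS with decay, V = Y·Q·ΔS·θ_c / [X·(1+k_d θ_c)] = 0.704 × 10.9 × (994 − 14.3) × 13.4 / [2440 × (1 + 0.0459 × 13.4)] = 1.01×10^5 / 3941 = 25.56 m³.
Q_w = (V·X)/(θ_c X_r) = 25.56 × 2440 / (13.4 × 7240) = 0.6429 m³/d.

Q_w ≈ 0.643 m³/d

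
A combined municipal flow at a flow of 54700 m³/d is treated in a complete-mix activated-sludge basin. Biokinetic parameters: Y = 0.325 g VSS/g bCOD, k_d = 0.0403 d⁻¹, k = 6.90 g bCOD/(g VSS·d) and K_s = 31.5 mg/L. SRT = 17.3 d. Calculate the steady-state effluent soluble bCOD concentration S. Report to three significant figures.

Effluent substrate depends only on kinetics and SRT: S = K_s(1 + k_d θ_c) / [θ_c(Yk − k_d) − 1] = 31.5 × (1 + 0.0403 × 17.3) / [17.3 × (0.325 × 6.90 − 0.0403) − 1] = 53.46 / 37.10 = 1.441 mg/L.

S ≈ 1.44 mg/L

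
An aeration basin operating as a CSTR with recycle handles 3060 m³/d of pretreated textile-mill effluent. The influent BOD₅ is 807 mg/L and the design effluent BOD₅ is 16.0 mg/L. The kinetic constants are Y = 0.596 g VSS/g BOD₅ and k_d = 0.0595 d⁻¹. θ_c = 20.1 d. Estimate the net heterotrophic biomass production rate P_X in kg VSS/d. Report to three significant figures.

P_X ≈ 657 kg VSS/d

Observed yield with endogenous decay: Y_obs = Y / (1 + k_d·θ_c) = 0.596 / (1 + 0.0595 × 20.1) = 0.596 / 2.196 = 0.2714 g VSS/g BOD₅.
ΔS = 807 − 16.0 = 791.0 mg/L, so the substrate removal rate is 3060 × 791.0/1000 = 2420 kg BOD₅/d.
P_X = Y_obs · Q(S₀ − S) = 0.2714 × 2420 = 656.9 kg VSS/d.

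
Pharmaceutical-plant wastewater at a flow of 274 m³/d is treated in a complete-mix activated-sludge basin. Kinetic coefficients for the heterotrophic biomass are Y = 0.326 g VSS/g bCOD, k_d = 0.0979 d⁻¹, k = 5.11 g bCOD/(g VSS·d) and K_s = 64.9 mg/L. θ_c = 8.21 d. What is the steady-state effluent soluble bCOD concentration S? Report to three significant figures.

Effluent substrate depends only on kinetics and SRT: S = K_s(1 + k_d θ_c) / [θ_c(Yk − k_d) − 1] = 64.9 × (1 + 0.0979 × 8.21) / [8.21 × (0.326 × 5.11 − 0.0979) − 1] = 117.1 / 11.87 = 9.860 mg/L.

S ≈ 9.86 mg/L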